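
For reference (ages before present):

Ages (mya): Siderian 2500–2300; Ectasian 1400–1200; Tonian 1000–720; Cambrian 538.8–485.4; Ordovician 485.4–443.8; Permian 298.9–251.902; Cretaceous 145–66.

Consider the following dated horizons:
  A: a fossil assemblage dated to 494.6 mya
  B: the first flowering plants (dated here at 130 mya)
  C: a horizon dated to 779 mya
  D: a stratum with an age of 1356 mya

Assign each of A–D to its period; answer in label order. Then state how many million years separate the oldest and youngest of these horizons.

Match each age against the start–end ranges in the excerpt: A = 494.6 Ma → Cambrian (538.8–485.4); B = 130 Ma → Cretaceous (145–66); C = 779 Ma → Tonian (1000–720); D = 1356 Ma → Ectasian (1400–1200).
The largest age is 1356 Ma and the smallest is 130 Ma; their difference is 1226 Myr.

A — Cambrian; B — Cretaceous; C — Tonian; D — Ectasian; span 1226 million years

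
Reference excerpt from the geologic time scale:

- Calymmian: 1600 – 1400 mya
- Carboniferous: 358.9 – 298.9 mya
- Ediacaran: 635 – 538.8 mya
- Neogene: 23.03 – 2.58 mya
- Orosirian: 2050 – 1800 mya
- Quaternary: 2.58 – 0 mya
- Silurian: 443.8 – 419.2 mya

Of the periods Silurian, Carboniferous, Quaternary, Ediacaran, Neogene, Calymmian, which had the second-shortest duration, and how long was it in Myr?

Neogene, 20.45 million years

Start − end for each: Silurian 443.8 − 419.2 = 24.6; Carboniferous 358.9 − 298.9 = 60; Quaternary 2.58 − 0 = 2.58; Ediacaran 635 − 538.8 = 96.2; Neogene 23.03 − 2.58 = 20.45; Calymmian 1600 − 1400 = 200.
Ranking these from shortest: Quaternary < Neogene < Silurian < Carboniferous < Ediacaran < Calymmian.
Position 2 in that ranking is Neogene, which lasted 20.45 Myr.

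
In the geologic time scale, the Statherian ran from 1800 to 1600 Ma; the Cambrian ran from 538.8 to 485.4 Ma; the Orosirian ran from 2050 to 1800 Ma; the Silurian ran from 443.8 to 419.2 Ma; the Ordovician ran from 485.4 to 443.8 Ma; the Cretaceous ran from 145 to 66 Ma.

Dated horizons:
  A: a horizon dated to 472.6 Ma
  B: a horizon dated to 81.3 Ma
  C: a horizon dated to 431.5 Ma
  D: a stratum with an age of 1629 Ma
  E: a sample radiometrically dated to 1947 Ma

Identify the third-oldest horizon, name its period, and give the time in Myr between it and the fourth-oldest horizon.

A, in the Ordovician; 41.1 million years to C

Sorted oldest-first by Ma: E (1947), D (1629), A (472.6), C (431.5), B (81.3).
The third oldest is A at 472.6 Ma, which lies in 485.4–443.8 Ma: the Ordovician.
The fourth oldest is C at 431.5 Ma; separation = |472.6 − 431.5| = 41.1 Myr.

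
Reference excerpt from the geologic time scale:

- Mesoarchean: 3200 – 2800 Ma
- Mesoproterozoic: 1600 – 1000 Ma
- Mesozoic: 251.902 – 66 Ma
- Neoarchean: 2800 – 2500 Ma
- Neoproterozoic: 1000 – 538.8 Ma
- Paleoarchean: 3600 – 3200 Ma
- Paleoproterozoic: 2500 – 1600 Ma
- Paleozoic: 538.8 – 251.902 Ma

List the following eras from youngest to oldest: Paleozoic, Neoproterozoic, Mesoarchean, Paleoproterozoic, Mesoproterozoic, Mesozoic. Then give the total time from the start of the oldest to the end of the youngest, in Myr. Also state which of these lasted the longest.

Mesozoic, Paleozoic, Neoproterozoic, Mesoproterozoic, Paleoproterozoic, Mesoarchean; total span 3134 Myr; longest is Paleoproterozoic

From the excerpt: Paleozoic 538.8–251.902; Neoproterozoic 1000–538.8; Mesoarchean 3200–2800; Paleoproterozoic 2500–1600; Mesoproterozoic 1600–1000; Mesozoic 251.902–66 (Ma).
Larger Ma is earlier, so the oldest is Mesoarchean and the youngest is Mesozoic; youngest to oldest: Mesozoic, Paleozoic, Neoproterozoic, Mesoproterozoic, Paleoproterozoic, Mesoarchean.
Oldest start 3200 minus youngest end 66 gives 3134 Myr overall.
Individual lengths (start − end): Neoproterozoic 461.2; Paleozoic 286.898; Mesoarchean 400; Mesozoic 185.902; Paleoproterozoic 900; Mesoproterozoic 600. The largest is Paleoproterozoic at 900 Myr.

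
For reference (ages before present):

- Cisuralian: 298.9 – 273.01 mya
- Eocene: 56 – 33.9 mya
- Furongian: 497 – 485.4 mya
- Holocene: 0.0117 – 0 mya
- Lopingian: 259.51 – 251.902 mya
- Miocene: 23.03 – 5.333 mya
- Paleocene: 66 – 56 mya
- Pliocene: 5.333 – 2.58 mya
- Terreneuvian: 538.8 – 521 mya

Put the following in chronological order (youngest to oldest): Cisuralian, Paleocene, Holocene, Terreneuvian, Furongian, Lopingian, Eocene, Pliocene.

Sorting by start age (ascending Ma, since larger Ma = older): Holocene began 0.0117, Pliocene began 5.333, Eocene began 56, Paleocene began 66, Lopingian began 259.51, Cisuralian began 298.9, Furongian began 497, Terreneuvian began 538.8.

Holocene, Pliocene, Eocene, Paleocene, Lopingian, Cisuralian, Furongian, Terreneuvian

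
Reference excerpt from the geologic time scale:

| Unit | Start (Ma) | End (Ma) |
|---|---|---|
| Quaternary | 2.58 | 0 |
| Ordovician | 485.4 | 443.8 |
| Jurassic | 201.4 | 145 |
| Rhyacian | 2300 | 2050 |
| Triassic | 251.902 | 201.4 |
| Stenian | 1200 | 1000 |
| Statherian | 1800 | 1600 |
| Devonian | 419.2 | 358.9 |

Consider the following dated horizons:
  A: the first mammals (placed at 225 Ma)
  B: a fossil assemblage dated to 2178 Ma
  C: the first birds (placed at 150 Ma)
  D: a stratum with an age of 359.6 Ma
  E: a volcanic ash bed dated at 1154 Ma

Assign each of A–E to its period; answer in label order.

A — Triassic; B — Rhyacian; C — Jurassic; D — Devonian; E — Stenian

A: 225 Ma lies in 251.902–201.4 Ma, so Triassic.
B: 2178 Ma lies in 2300–2050 Ma, so Rhyacian.
C: 150 Ma lies in 201.4–145 Ma, so Jurassic.
D: 359.6 Ma lies in 419.2–358.9 Ma, so Devonian.
E: 1154 Ma lies in 1200–1000 Ma, so Stenian.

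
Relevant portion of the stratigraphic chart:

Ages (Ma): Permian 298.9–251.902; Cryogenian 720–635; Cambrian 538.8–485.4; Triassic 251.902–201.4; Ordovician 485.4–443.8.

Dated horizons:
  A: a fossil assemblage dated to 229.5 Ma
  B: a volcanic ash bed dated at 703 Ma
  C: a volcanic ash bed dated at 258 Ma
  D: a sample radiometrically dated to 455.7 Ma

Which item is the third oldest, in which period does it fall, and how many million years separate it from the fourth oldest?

C, in the Permian; 28.5 million years to A

Sorted oldest-first by Ma: B (703), D (455.7), C (258), A (229.5).
The third oldest is C at 258 Ma, which lies in 298.9–251.902 Ma: the Permian.
The fourth oldest is A at 229.5 Ma; separation = |258 − 229.5| = 28.5 Myr.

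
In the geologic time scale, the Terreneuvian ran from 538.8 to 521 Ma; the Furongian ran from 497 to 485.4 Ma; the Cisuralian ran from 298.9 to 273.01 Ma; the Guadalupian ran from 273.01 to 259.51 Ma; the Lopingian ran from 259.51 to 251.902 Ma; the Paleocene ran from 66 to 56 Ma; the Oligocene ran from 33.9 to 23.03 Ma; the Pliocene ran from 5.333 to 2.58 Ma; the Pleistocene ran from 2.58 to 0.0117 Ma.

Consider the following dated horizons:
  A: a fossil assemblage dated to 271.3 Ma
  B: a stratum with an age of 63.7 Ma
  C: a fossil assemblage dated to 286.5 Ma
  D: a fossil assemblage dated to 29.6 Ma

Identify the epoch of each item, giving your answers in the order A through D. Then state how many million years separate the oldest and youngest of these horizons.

A — Guadalupian; B — Paleocene; C — Cisuralian; D — Oligocene; span 256.9 million years

Match each age against the start–end ranges in the excerpt: A = 271.3 Ma → Guadalupian (273.01–259.51); B = 63.7 Ma → Paleocene (66–56); C = 286.5 Ma → Cisuralian (298.9–273.01); D = 29.6 Ma → Oligocene (33.9–23.03).
The largest age is 286.5 Ma and the smallest is 29.6 Ma; their difference is 256.9 Myr.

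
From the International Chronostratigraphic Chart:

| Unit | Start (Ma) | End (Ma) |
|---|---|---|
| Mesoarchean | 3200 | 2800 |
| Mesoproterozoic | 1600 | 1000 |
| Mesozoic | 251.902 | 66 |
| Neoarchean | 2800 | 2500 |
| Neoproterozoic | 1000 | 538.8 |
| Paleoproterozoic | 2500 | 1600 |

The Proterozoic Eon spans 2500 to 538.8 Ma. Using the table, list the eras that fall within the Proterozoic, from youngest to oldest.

Eras with both bounds inside 2500–538.8 Ma: Neoproterozoic (1000–538.8), Mesoproterozoic (1600–1000), Paleoproterozoic (2500–1600).

Neoproterozoic, Mesoproterozoic, Paleoproterozoic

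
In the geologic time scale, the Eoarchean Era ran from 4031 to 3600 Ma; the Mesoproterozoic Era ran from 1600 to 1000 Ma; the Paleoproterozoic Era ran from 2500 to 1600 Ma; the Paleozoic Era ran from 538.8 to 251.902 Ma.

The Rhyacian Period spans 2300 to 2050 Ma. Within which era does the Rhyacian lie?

The Rhyacian (2300–2050 Ma) lies entirely within 2500–1600 Ma, the Paleoproterozoic Era.

Paleoproterozoic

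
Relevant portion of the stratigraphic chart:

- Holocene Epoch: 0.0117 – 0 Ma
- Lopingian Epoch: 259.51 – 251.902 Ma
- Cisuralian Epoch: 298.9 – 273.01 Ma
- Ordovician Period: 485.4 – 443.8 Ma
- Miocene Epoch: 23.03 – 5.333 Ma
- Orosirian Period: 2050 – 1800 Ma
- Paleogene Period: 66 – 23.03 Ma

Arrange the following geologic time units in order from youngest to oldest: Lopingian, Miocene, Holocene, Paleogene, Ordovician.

Holocene, then Miocene, then Paleogene, then Lopingian, then Ordovician

The oldest of these is Ordovician (starts 485.4 Ma) and the youngest is Holocene (ends 0 Ma).
In between, by decreasing start age: Lopingian (259.51), Paleogene (66), Miocene (23.03).
Listing youngest first means reversing that sequence.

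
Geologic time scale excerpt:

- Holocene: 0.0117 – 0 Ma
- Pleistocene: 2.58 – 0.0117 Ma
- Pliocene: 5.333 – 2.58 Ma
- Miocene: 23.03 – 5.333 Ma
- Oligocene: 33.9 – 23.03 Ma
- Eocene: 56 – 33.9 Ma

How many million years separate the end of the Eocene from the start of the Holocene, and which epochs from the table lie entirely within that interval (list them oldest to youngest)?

33.8883 million years; Oligocene, Miocene, Pliocene, Pleistocene

The Eocene closes at 33.9 Ma and the Holocene opens at 0.0117 Ma, so the interval is 33.9 − 0.0117 = 33.8883 Myr.
An epoch fits inside if it starts at or after 33.9 Ma and ends at or before 0.0117 Ma; oldest first that gives Oligocene, Miocene, Pliocene, Pleistocene.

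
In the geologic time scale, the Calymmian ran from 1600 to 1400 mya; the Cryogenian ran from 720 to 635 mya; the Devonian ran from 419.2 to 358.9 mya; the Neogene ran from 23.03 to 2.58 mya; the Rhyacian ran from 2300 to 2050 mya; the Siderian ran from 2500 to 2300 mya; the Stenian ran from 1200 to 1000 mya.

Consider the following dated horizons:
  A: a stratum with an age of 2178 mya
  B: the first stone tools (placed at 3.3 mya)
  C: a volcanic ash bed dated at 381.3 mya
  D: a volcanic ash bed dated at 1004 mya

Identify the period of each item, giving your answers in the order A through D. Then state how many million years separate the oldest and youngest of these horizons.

A — Rhyacian; B — Neogene; C — Devonian; D — Stenian; span 2174.7 million years

A: 2178 Ma lies in 2300–2050 Ma, so Rhyacian.
B: 3.3 Ma lies in 23.03–2.58 Ma, so Neogene.
C: 381.3 Ma lies in 419.2–358.9 Ma, so Devonian.
D: 1004 Ma lies in 1200–1000 Ma, so Stenian.
Oldest = 2178 Ma, youngest = 3.3 Ma → span 2174.7 Myr.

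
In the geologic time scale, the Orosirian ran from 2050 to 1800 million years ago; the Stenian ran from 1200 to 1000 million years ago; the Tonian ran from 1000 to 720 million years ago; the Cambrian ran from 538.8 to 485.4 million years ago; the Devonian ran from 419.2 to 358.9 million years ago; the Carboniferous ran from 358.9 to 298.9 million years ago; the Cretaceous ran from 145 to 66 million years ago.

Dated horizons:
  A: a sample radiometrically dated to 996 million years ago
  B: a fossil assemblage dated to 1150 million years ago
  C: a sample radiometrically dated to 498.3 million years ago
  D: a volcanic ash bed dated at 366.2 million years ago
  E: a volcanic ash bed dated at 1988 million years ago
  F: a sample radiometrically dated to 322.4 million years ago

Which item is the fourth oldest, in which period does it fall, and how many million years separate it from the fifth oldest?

C, in the Cambrian; 132.1 million years to D

Larger Ma means older, so oldest first: E 1988 > B 1150 > A 996 > C 498.3 > D 366.2 > F 322.4.
Counting 4 along gives C (498.3 Ma); the excerpt puts that inside the Cambrian, 538.8–485.4 Ma.
Next in line is D (366.2 Ma), and 498.3 − 366.2 = 132.1 Myr.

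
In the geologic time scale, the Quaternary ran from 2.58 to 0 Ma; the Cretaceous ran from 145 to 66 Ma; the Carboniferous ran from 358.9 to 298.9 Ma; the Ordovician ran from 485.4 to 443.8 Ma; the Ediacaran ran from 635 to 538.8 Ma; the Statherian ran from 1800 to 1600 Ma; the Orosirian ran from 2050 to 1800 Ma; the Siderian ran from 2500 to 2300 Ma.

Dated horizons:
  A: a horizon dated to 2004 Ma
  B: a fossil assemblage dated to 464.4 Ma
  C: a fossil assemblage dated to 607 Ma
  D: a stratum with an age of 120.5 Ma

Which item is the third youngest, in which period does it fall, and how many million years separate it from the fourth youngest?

Smaller Ma means younger, so youngest first: D 120.5 < B 464.4 < C 607 < A 2004.
Counting 3 along gives C (607 Ma); the excerpt puts that inside the Ediacaran, 635–538.8 Ma.
Next in line is A (2004 Ma), and 2004 − 607 = 1397 Myr.

C, in the Ediacaran; 1397 million years to A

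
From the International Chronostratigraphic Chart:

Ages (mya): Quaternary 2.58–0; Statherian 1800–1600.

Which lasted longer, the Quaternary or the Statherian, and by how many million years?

Quaternary: 2.58 − 0 = 2.58 Myr.
Statherian: 1800 − 1600 = 200 Myr.
Difference: 200 − 2.58 = 197.42 Myr, so the Statherian was longer.

Statherian, by 197.42 million years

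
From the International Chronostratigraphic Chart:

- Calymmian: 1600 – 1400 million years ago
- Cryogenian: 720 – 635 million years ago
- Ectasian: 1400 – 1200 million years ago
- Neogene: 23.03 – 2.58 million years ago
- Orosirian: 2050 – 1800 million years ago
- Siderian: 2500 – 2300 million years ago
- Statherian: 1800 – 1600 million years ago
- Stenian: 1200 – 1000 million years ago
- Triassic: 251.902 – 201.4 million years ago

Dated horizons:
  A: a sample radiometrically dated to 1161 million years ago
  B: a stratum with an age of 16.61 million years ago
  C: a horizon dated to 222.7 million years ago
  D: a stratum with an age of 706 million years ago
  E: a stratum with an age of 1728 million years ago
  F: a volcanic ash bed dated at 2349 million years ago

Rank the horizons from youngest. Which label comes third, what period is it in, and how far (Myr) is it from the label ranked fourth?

Smaller Ma means younger, so youngest first: B 16.61 < C 222.7 < D 706 < A 1161 < E 1728 < F 2349.
Counting 3 along gives D (706 Ma); the excerpt puts that inside the Cryogenian, 720–635 Ma.
Next in line is A (1161 Ma), and 1161 − 706 = 455 Myr.

D, in the Cryogenian; 455 million years to A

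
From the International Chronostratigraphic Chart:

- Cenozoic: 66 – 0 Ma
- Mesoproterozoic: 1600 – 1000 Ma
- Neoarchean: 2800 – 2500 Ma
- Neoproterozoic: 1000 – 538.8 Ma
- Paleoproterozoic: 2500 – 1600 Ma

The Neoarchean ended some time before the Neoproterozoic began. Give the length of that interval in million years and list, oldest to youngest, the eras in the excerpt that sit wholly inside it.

1500 million years; Paleoproterozoic, Mesoproterozoic

End of Neoarchean = 2500 Ma; start of Neoproterozoic = 1000 Ma.
Gap = 2500 − 1000 = 1500 Myr.
Eras wholly inside 2500–1000 Ma: Paleoproterozoic (2500–1600), Mesoproterozoic (1600–1000).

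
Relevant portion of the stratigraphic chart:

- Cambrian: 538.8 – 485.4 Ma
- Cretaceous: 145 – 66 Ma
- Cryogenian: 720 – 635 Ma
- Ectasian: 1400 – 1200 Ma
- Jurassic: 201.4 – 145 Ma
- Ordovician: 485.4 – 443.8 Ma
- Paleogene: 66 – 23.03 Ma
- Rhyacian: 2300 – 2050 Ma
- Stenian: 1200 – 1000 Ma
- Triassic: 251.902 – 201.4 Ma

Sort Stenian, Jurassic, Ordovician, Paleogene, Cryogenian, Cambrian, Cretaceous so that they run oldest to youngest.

Stenian, Cryogenian, Cambrian, Ordovician, Jurassic, Cretaceous, Paleogene

Sorting by start age (descending Ma, since larger Ma = older): Stenian start 1200, Cryogenian start 720, Cambrian start 538.8, Ordovician start 485.4, Jurassic start 201.4, Cretaceous start 145, Paleogene start 66.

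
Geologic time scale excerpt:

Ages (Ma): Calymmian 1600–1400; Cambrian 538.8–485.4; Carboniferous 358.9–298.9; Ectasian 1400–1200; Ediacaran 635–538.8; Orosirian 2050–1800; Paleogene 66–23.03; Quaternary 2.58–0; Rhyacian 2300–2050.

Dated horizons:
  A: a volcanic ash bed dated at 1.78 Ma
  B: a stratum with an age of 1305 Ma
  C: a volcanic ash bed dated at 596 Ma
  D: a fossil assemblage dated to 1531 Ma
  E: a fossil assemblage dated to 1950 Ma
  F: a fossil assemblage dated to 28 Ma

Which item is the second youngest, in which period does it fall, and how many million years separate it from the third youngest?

F, in the Paleogene; 568 million years to C

Smaller Ma means younger, so youngest first: A 1.78 < F 28 < C 596 < B 1305 < D 1531 < E 1950.
Counting 2 along gives F (28 Ma); the excerpt puts that inside the Paleogene, 66–23.03 Ma.
Next in line is C (596 Ma), and 596 − 28 = 568 Myr.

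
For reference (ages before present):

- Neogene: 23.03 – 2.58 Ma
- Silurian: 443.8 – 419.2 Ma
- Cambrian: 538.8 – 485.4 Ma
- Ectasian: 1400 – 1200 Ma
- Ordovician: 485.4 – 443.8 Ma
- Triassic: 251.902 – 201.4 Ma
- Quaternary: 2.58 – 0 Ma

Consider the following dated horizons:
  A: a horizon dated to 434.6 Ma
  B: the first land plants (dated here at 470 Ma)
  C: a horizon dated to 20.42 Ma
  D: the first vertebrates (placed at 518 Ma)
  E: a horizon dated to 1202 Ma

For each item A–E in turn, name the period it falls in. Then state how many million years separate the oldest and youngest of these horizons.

Match each age against the start–end ranges in the excerpt: A = 434.6 Ma → Silurian (443.8–419.2); B = 470 Ma → Ordovician (485.4–443.8); C = 20.42 Ma → Neogene (23.03–2.58); D = 518 Ma → Cambrian (538.8–485.4); E = 1202 Ma → Ectasian (1400–1200).
The largest age is 1202 Ma and the smallest is 20.42 Ma; their difference is 1181.58 Myr.

A — Silurian; B — Ordovician; C — Neogene; D — Cambrian; E — Ectasian; span 1181.58 million years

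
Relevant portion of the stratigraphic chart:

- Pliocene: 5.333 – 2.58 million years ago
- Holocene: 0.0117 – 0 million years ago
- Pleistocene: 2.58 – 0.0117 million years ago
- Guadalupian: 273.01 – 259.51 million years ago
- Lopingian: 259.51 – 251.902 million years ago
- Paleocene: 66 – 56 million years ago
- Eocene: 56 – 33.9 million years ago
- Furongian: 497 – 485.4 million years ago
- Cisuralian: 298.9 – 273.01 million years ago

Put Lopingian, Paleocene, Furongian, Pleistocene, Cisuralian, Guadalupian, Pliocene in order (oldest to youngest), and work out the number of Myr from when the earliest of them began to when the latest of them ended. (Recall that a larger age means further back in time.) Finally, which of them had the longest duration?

Furongian → Cisuralian → Guadalupian → Lopingian → Paleocene → Pliocene → Pleistocene; total span 496.9883 Myr; longest is Cisuralian

From the excerpt: Lopingian 259.51–251.902; Paleocene 66–56; Furongian 497–485.4; Pleistocene 2.58–0.0117; Cisuralian 298.9–273.01; Guadalupian 273.01–259.51; Pliocene 5.333–2.58 (Ma).
Larger Ma is earlier, so the oldest is Furongian and the youngest is Pleistocene; oldest to youngest: Furongian, Cisuralian, Guadalupian, Lopingian, Paleocene, Pliocene, Pleistocene.
Oldest start 497 minus youngest end 0.0117 gives 496.9883 Myr overall.
Individual lengths (start − end): Guadalupian 13.5; Lopingian 7.608; Pleistocene 2.5683; Cisuralian 25.89; Pliocene 2.753; Paleocene 10; Furongian 11.6. The largest is Cisuralian at 25.89 Myr.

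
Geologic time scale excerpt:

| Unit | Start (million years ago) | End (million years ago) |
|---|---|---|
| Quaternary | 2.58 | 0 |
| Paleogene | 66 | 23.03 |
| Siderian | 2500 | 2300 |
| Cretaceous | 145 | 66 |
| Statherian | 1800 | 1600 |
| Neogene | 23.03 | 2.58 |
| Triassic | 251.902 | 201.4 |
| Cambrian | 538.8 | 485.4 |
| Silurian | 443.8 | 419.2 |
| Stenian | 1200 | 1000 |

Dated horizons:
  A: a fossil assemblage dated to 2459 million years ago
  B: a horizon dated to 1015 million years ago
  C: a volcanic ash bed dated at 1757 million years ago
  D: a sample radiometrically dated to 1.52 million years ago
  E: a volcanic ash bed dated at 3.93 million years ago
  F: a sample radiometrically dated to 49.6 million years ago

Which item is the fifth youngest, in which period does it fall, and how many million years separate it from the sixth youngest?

C, in the Statherian; 702 million years to A

Smaller Ma means younger, so youngest first: D 1.52 < E 3.93 < F 49.6 < B 1015 < C 1757 < A 2459.
Counting 5 along gives C (1757 Ma); the excerpt puts that inside the Statherian, 1800–1600 Ma.
Next in line is A (2459 Ma), and 2459 − 1757 = 702 Myr.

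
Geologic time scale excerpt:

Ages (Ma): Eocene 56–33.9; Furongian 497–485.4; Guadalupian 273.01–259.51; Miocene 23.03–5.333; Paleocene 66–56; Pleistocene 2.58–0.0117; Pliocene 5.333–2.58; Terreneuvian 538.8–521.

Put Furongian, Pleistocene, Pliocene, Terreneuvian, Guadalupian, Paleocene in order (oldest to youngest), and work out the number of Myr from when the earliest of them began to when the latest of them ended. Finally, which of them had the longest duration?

From the excerpt: Furongian 497–485.4; Pleistocene 2.58–0.0117; Pliocene 5.333–2.58; Terreneuvian 538.8–521; Guadalupian 273.01–259.51; Paleocene 66–56 (Ma).
Larger Ma is earlier, so the oldest is Terreneuvian and the youngest is Pleistocene; oldest to youngest: Terreneuvian, Furongian, Guadalupian, Paleocene, Pliocene, Pleistocene.
Oldest start 538.8 minus youngest end 0.0117 gives 538.7883 Myr overall.
Individual lengths (start − end): Paleocene 10; Guadalupian 13.5; Terreneuvian 17.8; Pliocene 2.753; Furongian 11.6; Pleistocene 2.5683. The largest is Terreneuvian at 17.8 Myr.

Terreneuvian, Furongian, Guadalupian, Paleocene, Pliocene, Pleistocene; total span 538.7883 Myr; longest is Terreneuvian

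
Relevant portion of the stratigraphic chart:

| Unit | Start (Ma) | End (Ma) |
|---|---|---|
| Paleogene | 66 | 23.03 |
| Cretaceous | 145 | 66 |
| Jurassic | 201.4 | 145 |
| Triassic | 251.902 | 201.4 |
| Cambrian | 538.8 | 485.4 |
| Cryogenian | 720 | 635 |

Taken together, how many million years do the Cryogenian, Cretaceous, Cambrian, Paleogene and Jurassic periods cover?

Each duration: Cryogenian = 85; Cretaceous = 79; Cambrian = 53.4; Paleogene = 42.97; Jurassic = 56.4.
Sum: 85 + 79 + 53.4 + 42.97 + 56.4 = 316.77 Myr.

316.77 million years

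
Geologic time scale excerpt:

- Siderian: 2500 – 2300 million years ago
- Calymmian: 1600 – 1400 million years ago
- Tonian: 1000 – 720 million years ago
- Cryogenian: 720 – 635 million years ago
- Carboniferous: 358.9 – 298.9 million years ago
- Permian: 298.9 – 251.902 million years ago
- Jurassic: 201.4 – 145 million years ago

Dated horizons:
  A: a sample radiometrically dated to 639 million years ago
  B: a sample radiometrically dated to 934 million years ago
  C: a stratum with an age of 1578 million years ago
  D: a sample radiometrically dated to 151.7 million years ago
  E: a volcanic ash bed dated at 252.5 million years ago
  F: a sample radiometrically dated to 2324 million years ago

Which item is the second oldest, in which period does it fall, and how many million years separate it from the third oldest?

Larger Ma means older, so oldest first: F 2324 > C 1578 > B 934 > A 639 > E 252.5 > D 151.7.
Counting 2 along gives C (1578 Ma); the excerpt puts that inside the Calymmian, 1600–1400 Ma.
Next in line is B (934 Ma), and 1578 − 934 = 644 Myr.

C, in the Calymmian; 644 million years to B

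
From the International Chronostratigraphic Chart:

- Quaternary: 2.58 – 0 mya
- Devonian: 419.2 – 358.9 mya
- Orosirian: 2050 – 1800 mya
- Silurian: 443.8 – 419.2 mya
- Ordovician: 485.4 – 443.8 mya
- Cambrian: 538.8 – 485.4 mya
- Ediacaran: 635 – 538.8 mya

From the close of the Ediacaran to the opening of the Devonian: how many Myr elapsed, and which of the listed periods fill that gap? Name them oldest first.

119.6 million years; Cambrian, Ordovician, Silurian

The Ediacaran closes at 538.8 Ma and the Devonian opens at 419.2 Ma, so the interval is 538.8 − 419.2 = 119.6 Myr.
A period fits inside if it starts at or after 538.8 Ma and ends at or before 419.2 Ma; oldest first that gives Cambrian, Ordovician, Silurian.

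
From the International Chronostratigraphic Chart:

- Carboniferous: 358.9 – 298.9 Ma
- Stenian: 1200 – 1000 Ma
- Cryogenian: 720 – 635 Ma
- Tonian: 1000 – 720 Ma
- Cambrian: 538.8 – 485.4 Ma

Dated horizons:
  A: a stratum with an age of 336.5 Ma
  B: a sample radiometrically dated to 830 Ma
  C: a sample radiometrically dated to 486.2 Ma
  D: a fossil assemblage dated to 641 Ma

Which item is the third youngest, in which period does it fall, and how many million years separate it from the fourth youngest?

Smaller Ma means younger, so youngest first: A 336.5 < C 486.2 < D 641 < B 830.
Counting 3 along gives D (641 Ma); the excerpt puts that inside the Cryogenian, 720–635 Ma.
Next in line is B (830 Ma), and 830 − 641 = 189 Myr.

D, in the Cryogenian; 189 million years to B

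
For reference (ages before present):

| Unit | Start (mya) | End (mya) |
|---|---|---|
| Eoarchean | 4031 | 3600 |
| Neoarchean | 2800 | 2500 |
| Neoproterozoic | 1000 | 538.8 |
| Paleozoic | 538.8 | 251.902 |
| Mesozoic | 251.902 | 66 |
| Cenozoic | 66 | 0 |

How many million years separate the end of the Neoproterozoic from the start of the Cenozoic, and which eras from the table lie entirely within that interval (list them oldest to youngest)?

The Neoproterozoic closes at 538.8 Ma and the Cenozoic opens at 66 Ma, so the interval is 538.8 − 66 = 472.8 Myr.
An era fits inside if it starts at or after 538.8 Ma and ends at or before 66 Ma; oldest first that gives Paleozoic, Mesozoic.

472.8 million years; Paleozoic, Mesozoic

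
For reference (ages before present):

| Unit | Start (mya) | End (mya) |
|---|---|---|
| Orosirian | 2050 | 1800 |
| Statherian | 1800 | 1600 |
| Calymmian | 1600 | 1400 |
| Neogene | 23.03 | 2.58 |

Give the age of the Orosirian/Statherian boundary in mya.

The Orosirian ends and the Statherian begins at 1800 mya.

1800 mya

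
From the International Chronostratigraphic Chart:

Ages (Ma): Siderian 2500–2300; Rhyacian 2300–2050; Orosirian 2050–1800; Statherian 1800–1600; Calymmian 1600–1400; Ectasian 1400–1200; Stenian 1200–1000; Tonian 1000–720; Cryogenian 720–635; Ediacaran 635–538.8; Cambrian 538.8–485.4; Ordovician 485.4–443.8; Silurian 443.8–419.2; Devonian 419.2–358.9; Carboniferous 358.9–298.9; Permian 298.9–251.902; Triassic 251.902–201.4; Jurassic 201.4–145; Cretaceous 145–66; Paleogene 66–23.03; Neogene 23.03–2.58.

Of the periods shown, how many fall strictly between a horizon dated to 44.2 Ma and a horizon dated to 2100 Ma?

17

The older date is 2100 Ma and the younger is 44.2 Ma.
Periods with start < 2100 and end > 44.2 Ma: Orosirian (2050–1800), Statherian (1800–1600), Calymmian (1600–1400), Ectasian (1400–1200), Stenian (1200–1000), Tonian (1000–720), Cryogenian (720–635), Ediacaran (635–538.8), Cambrian (538.8–485.4), Ordovician (485.4–443.8), Silurian (443.8–419.2), Devonian (419.2–358.9), Carboniferous (358.9–298.9), Permian (298.9–251.902), Triassic (251.902–201.4), Jurassic (201.4–145), Cretaceous (145–66).
That is 17 complete periods.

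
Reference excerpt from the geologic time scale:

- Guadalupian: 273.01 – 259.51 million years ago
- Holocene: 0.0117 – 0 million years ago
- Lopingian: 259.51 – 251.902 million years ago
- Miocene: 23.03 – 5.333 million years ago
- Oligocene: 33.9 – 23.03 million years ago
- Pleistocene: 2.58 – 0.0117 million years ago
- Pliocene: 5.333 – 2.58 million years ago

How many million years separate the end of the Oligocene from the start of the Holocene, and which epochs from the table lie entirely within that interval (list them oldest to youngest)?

23.0183 million years; Miocene, Pliocene, Pleistocene

End of Oligocene = 23.03 Ma; start of Holocene = 0.0117 Ma.
Gap = 23.03 − 0.0117 = 23.0183 Myr.
Epochs wholly inside 23.03–0.0117 Ma: Miocene (23.03–5.333), Pliocene (5.333–2.58), Pleistocene (2.58–0.0117).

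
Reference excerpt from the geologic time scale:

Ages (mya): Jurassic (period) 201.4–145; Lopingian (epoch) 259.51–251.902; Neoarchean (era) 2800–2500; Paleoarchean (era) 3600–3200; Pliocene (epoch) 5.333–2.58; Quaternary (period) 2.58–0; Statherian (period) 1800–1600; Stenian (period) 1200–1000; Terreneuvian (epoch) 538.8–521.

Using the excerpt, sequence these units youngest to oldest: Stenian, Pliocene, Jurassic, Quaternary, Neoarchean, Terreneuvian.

Quaternary, Pliocene, Jurassic, Terreneuvian, Stenian, Neoarchean

The oldest of these is Neoarchean (starts 2800 Ma) and the youngest is Quaternary (ends 0 Ma).
In between, by decreasing start age: Stenian (1200), Terreneuvian (538.8), Jurassic (201.4), Pliocene (5.333).
Listing youngest first means reversing that sequence.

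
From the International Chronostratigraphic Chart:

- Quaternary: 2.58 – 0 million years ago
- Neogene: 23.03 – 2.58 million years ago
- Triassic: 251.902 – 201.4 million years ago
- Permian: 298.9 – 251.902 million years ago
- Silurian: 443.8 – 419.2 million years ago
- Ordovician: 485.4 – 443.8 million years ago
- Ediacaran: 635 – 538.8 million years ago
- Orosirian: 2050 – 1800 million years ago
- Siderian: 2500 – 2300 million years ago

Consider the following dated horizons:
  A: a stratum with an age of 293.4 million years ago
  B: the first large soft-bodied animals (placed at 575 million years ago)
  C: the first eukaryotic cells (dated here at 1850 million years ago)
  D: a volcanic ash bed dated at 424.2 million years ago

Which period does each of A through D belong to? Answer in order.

A — Permian; B — Ediacaran; C — Orosirian; D — Silurian

Match each age against the start–end ranges in the excerpt: A = 293.4 Ma → Permian (298.9–251.902); B = 575 Ma → Ediacaran (635–538.8); C = 1850 Ma → Orosirian (2050–1800); D = 424.2 Ma → Silurian (443.8–419.2).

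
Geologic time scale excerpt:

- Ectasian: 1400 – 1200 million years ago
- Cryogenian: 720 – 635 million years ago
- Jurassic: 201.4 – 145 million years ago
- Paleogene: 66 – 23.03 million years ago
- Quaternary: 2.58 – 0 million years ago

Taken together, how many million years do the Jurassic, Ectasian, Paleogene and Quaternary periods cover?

Each duration: Jurassic = 56.4; Ectasian = 200; Paleogene = 42.97; Quaternary = 2.58.
Sum: 56.4 + 200 + 42.97 + 2.58 = 301.95 Myr.

301.95 million years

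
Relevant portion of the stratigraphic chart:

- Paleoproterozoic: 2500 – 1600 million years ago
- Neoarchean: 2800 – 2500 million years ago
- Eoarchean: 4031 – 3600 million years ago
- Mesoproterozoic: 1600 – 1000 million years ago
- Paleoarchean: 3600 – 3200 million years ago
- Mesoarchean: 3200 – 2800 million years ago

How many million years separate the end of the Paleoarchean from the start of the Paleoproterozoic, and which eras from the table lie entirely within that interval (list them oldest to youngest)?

700 million years; Mesoarchean, Neoarchean

End of Paleoarchean = 3200 Ma; start of Paleoproterozoic = 2500 Ma.
Gap = 3200 − 2500 = 700 Myr.
Eras wholly inside 3200–2500 Ma: Mesoarchean (3200–2800), Neoarchean (2800–2500).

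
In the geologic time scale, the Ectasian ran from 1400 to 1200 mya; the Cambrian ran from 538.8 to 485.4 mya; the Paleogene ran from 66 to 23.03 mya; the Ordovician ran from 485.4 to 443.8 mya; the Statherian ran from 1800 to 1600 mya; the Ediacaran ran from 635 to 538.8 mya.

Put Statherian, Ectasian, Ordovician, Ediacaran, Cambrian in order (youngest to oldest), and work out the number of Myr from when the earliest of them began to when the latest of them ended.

From the excerpt: Statherian 1800–1600; Ectasian 1400–1200; Ordovician 485.4–443.8; Ediacaran 635–538.8; Cambrian 538.8–485.4 (Ma).
Larger Ma is earlier, so the oldest is Statherian and the youngest is Ordovician; youngest to oldest: Ordovician, Cambrian, Ediacaran, Ectasian, Statherian.
Oldest start 1800 minus youngest end 443.8 gives 1356.2 Myr overall.

Ordovician → Cambrian → Ediacaran → Ectasian → Statherian; total span 1356.2 Myr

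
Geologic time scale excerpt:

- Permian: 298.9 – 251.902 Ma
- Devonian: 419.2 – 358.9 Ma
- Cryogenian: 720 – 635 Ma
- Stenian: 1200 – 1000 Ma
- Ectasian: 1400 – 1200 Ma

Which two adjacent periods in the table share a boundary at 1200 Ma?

Ectasian and Stenian

The Ectasian ends at 1200 Ma and the Stenian begins at 1200 Ma, so they share that boundary.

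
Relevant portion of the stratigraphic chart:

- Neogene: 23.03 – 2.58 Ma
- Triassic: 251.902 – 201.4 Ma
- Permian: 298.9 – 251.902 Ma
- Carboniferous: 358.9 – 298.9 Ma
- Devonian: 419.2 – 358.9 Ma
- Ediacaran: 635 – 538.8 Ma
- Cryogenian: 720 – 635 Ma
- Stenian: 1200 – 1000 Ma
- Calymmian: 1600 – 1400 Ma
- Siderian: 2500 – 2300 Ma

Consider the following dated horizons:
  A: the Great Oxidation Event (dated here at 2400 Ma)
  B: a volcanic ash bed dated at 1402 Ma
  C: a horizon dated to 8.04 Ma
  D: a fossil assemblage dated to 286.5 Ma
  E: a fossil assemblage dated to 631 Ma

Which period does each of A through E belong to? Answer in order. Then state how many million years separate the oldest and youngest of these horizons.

A: 2400 Ma lies in 2500–2300 Ma, so Siderian.
B: 1402 Ma lies in 1600–1400 Ma, so Calymmian.
C: 8.04 Ma lies in 23.03–2.58 Ma, so Neogene.
D: 286.5 Ma lies in 298.9–251.902 Ma, so Permian.
E: 631 Ma lies in 635–538.8 Ma, so Ediacaran.
Oldest = 2400 Ma, youngest = 8.04 Ma → span 2391.96 Myr.

A — Siderian; B — Calymmian; C — Neogene; D — Permian; E — Ediacaran; span 2391.96 million years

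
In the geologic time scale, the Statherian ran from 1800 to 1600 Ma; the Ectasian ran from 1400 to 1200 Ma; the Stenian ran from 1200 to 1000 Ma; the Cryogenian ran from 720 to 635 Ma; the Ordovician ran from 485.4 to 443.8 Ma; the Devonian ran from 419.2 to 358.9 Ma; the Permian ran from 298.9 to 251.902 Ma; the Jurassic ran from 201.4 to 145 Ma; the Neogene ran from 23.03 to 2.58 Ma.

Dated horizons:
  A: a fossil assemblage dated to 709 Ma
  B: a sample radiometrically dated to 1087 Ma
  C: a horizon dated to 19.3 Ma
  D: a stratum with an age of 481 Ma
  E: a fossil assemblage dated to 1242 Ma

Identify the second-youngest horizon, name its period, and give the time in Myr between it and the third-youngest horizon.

Smaller Ma means younger, so youngest first: C 19.3 < D 481 < A 709 < B 1087 < E 1242.
Counting 2 along gives D (481 Ma); the excerpt puts that inside the Ordovician, 485.4–443.8 Ma.
Next in line is A (709 Ma), and 709 − 481 = 228 Myr.

D, in the Ordovician; 228 million years to A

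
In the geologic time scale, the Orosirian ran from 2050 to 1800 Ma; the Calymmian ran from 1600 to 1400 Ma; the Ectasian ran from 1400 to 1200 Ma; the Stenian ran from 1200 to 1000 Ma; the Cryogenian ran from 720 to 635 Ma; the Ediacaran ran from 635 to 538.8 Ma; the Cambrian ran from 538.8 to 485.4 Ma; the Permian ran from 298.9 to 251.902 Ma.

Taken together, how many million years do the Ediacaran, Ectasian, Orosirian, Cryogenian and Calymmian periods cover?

Each duration: Ediacaran = 96.2; Ectasian = 200; Orosirian = 250; Cryogenian = 85; Calymmian = 200.
Sum: 96.2 + 200 + 250 + 85 + 200 = 831.2 Myr.

831.2 million years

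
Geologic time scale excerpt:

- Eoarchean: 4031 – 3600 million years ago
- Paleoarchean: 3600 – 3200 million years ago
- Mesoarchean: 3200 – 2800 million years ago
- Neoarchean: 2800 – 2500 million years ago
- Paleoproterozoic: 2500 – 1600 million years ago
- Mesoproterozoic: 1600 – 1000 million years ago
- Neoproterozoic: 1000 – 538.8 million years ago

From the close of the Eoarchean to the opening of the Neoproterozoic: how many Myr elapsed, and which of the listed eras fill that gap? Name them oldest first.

2600 million years; Paleoarchean, Mesoarchean, Neoarchean, Paleoproterozoic, Mesoproterozoic

End of Eoarchean = 3600 Ma; start of Neoproterozoic = 1000 Ma.
Gap = 3600 − 1000 = 2600 Myr.
Eras wholly inside 3600–1000 Ma: Paleoarchean (3600–3200), Mesoarchean (3200–2800), Neoarchean (2800–2500), Paleoproterozoic (2500–1600), Mesoproterozoic (1600–1000).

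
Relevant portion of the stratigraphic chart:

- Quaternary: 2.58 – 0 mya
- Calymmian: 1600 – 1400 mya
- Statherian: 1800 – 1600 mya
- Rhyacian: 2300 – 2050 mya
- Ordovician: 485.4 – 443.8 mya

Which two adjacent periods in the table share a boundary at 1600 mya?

The Statherian ends at 1600 mya and the Calymmian begins at 1600 mya, so they share that boundary.

Statherian and Calymmian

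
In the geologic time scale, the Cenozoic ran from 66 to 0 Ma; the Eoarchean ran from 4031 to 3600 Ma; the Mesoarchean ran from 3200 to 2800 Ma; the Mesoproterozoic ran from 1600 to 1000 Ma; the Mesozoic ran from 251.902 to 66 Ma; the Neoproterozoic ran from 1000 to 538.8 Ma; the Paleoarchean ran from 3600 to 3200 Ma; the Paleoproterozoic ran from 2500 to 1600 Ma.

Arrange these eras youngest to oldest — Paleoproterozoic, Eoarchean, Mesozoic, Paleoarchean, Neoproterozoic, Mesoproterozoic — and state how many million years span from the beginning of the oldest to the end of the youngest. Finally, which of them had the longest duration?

Mesozoic → Neoproterozoic → Mesoproterozoic → Paleoproterozoic → Paleoarchean → Eoarchean; total span 3965 Myr; longest is Paleoproterozoic

From the excerpt: Paleoproterozoic 2500–1600; Eoarchean 4031–3600; Mesozoic 251.902–66; Paleoarchean 3600–3200; Neoproterozoic 1000–538.8; Mesoproterozoic 1600–1000 (Ma).
Larger Ma is earlier, so the oldest is Eoarchean and the youngest is Mesozoic; youngest to oldest: Mesozoic, Neoproterozoic, Mesoproterozoic, Paleoproterozoic, Paleoarchean, Eoarchean.
Oldest start 4031 minus youngest end 66 gives 3965 Myr overall.
Individual lengths (start − end): Paleoarchean 400; Eoarchean 431; Neoproterozoic 461.2; Mesozoic 185.902; Paleoproterozoic 900; Mesoproterozoic 600. The largest is Paleoproterozoic at 900 Myr.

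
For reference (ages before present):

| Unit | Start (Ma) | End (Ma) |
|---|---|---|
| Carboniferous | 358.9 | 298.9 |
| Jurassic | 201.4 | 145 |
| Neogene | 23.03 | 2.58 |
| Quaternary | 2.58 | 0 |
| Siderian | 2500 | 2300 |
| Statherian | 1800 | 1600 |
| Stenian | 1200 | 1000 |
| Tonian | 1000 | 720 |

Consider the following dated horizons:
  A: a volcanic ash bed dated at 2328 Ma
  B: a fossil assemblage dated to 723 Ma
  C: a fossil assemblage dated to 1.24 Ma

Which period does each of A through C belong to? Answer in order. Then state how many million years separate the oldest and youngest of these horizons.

Match each age against the start–end ranges in the excerpt: A = 2328 Ma → Siderian (2500–2300); B = 723 Ma → Tonian (1000–720); C = 1.24 Ma → Quaternary (2.58–0).
The largest age is 2328 Ma and the smallest is 1.24 Ma; their difference is 2326.76 Myr.

A — Siderian; B — Tonian; C — Quaternary; span 2326.76 million years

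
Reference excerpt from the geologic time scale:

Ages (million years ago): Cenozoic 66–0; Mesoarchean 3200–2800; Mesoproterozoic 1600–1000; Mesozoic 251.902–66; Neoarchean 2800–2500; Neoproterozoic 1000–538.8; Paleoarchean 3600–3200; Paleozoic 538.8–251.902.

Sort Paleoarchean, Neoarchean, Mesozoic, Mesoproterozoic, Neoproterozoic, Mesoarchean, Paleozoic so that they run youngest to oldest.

Mesozoic, Paleozoic, Neoproterozoic, Mesoproterozoic, Neoarchean, Mesoarchean, Paleoarchean

Read off each span (Ma): Paleoarchean 3600–3200; Neoarchean 2800–2500; Mesozoic 251.902–66; Mesoproterozoic 1600–1000; Neoproterozoic 1000–538.8; Mesoarchean 3200–2800; Paleozoic 538.8–251.902.
Larger Ma is older, so oldest→youngest is Paleoarchean, Mesoarchean, Neoarchean, Mesoproterozoic, Neoproterozoic, Paleozoic, Mesozoic; reverse it for youngest→oldest.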